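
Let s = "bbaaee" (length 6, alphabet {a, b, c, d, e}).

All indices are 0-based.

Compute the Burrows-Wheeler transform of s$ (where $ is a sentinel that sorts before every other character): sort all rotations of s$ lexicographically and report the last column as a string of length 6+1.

ebab$ea

rank  rotation last
    0  $bbaaee  e
    1  aaee$bb  b
    2  aee$bba  a
    3  baaee$b  b
    4  bbaaee$  $
    5  e$bbaae  e
    6  ee$bbaa  a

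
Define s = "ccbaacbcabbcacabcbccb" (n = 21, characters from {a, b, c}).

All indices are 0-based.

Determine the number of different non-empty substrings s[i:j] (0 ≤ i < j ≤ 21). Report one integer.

sorted suffixes:
  #0 SA[0]=3  'aacbcabbcacabcbccb'
  #1 SA[1]=8  'abbcacabcbccb'
  #2 SA[2]=14  'abcbccb'
  #3 SA[3]=12  'acabcbccb'
  #4 SA[4]=4  'acbcabbcacabcbccb'
  #5 SA[5]=20  'b'
  #6 SA[6]=2  'baacbcabbcacabcbccb'
  #7 SA[7]=9  'bbcacabcbccb'
  #8 SA[8]=6  'bcabbcacabcbccb'
  #9 SA[9]=10  'bcacabcbccb'
  #10 SA[10]=15  'bcbccb'
  #11 SA[11]=17  'bccb'
  #12 SA[12]=7  'cabbcacabcbccb'
  #13 SA[13]=13  'cabcbccb'
  #14 SA[14]=11  'cacabcbccb'
  #15 SA[15]=19  'cb'
  #16 SA[16]=1  'cbaacbcabbcacabcbccb'
  #17 SA[17]=5  'cbcabbcacabcbccb'
  #18 SA[18]=16  'cbccb'
  #19 SA[19]=18  'ccb'
  #20 SA[20]=0  'ccbaacbcabbcacabcbccb'

SA = [3, 8, 14, 12, 4, 20, 2, 9, 6, 10, 15, 17, 7, 13, 11, 19, 1, 5, 16, 18, 0]
rank  pair      lcp
   1  s[3:],s[8:]  1  'a'
   2  s[8:],s[14:]  2  'ab'
   3  s[14:],s[12:]  1  'a'
   4  s[12:],s[4:]  2  'ac'
   5  s[4:],s[20:]  0  ''
   6  s[20:],s[2:]  1  'b'
   7  s[2:],s[9:]  1  'b'
   8  s[9:],s[6:]  1  'b'
   9  s[6:],s[10:]  3  'bca'
  10  s[10:],s[15:]  2  'bc'
  11  s[15:],s[17:]  2  'bc'
  12  s[17:],s[7:]  0  ''
  13  s[7:],s[13:]  3  'cab'
  14  s[13:],s[11:]  2  'ca'
  15  s[11:],s[19:]  1  'c'
  16  s[19:],s[1:]  2  'cb'
  17  s[1:],s[5:]  2  'cb'
  18  s[5:],s[16:]  3  'cbc'
  19  s[16:],s[18:]  1  'c'
  20  s[18:],s[0:]  3  'ccb'

n(n+1)/2 = 21·22/2 = 231
Σ LCP = 0 + 1 + 2 + 1 + 2 + 0 + 1 + 1 + 1 + 3 + 2 + 2 + 0 + 3 + 2 + 1 + 2 + 2 + 3 + 1 + 3 = 33
distinct = 231 − 33 = 198

198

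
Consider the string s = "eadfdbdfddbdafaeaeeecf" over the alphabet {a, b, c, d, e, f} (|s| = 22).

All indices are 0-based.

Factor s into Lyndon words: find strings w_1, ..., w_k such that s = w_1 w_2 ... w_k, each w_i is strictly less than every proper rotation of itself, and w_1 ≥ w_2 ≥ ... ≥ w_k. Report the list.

emit factor 1: 'e' (i=0, period=1)
emit factor 2: 'adfdbdfddbdafaeaeeecf' (i=1, period=21)

["e", "adfdbdfddbdafaeaeeecf"]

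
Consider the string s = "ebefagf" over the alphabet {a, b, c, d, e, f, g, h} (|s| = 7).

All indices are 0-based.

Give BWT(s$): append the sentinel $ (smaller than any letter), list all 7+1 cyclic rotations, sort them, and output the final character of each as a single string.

rank  rotation  last
    0  $ebefagf  f
    1  agf$ebef  f
    2  befagf$e  e
    3  ebefagf$  $
    4  efagf$eb  b
    5  f$ebefag  g
    6  fagf$ebe  e
    7  gf$ebefa  a

ffe$bgea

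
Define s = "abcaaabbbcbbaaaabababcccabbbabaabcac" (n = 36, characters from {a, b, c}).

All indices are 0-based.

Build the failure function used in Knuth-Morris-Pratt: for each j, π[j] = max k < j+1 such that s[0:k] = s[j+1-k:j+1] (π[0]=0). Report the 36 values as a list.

[0, 0, 0, 1, 1, 1, 2, 0, 0, 0, 0, 0, 1, 1, 1, 1, 2, 1, 2, 1, 2, 3, 0, 0, 1, 2, 0, 0, 1, 2, 1, 1, 2, 3, 4, 0]

π[0] = 0
j=1 s[j]='b': π[1]=0 (border '')
j=2 s[j]='c': π[2]=0 (border '')
j=3 s[j]='a': π[3]=1 (border 'a')
j=4 s[j]='a': k: 1→0; π[4]=1 (border 'a')
j=5 s[j]='a': k: 1→0; π[5]=1 (border 'a')
j=6 s[j]='b': π[6]=2 (border 'ab')
j=7 s[j]='b': k: 2→0; π[7]=0 (border '')
j=8 s[j]='b': π[8]=0 (border '')
j=9 s[j]='c': π[9]=0 (border '')
j=10 s[j]='b': π[10]=0 (border '')
j=11 s[j]='b': π[11]=0 (border '')
j=12 s[j]='a': π[12]=1 (border 'a')
j=13 s[j]='a': k: 1→0; π[13]=1 (border 'a')
j=14 s[j]='a': k: 1→0; π[14]=1 (border 'a')
j=15 s[j]='a': k: 1→0; π[15]=1 (border 'a')
j=16 s[j]='b': π[16]=2 (border 'ab')
j=17 s[j]='a': k: 2→0; π[17]=1 (border 'a')
j=18 s[j]='b': π[18]=2 (border 'ab')
j=19 s[j]='a': k: 2→0; π[19]=1 (border 'a')
j=20 s[j]='b': π[20]=2 (border 'ab')
j=21 s[j]='c': π[21]=3 (border 'abc')
j=22 s[j]='c': k: 3→0; π[22]=0 (border '')
j=23 s[j]='c': π[23]=0 (border '')
j=24 s[j]='a': π[24]=1 (border 'a')
j=25 s[j]='b': π[25]=2 (border 'ab')
j=26 s[j]='b': k: 2→0; π[26]=0 (border '')
j=27 s[j]='b': π[27]=0 (border '')
j=28 s[j]='a': π[28]=1 (border 'a')
j=29 s[j]='b': π[29]=2 (border 'ab')
j=30 s[j]='a': k: 2→0; π[30]=1 (border 'a')
j=31 s[j]='a': k: 1→0; π[31]=1 (border 'a')
j=32 s[j]='b': π[32]=2 (border 'ab')
j=33 s[j]='c': π[33]=3 (border 'abc')
j=34 s[j]='a': π[34]=4 (border 'abca')
j=35 s[j]='c': k: 4→1→0; π[35]=0 (border '')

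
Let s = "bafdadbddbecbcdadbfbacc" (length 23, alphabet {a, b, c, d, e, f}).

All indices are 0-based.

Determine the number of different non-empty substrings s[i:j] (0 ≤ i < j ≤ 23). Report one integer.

251

rank→(start, suffix):
  0 → (20, 'acc')
  1 → (4, 'adbddbecbcdadbfbacc')
  2 → (15, 'adbfbacc')
  3 → (1, 'afdadbddbecbcdadbfbacc')
  4 → (19, 'bacc')
  5 → (0, 'bafdadbddbecbcdadbfbacc')
  6 → (12, 'bcdadbfbacc')
  7 → (6, 'bddbecbcdadbfbacc')
  8 → (9, 'becbcdadbfbacc')
  9 → (17, 'bfbacc')
  10 → (22, 'c')
  11 → (11, 'cbcdadbfbacc')
  12 → (21, 'cc')
  13 → (13, 'cdadbfbacc')
  14 → (3, 'dadbddbecbcdadbfbacc')
  15 → (14, 'dadbfbacc')
  16 → (5, 'dbddbecbcdadbfbacc')
  17 → (8, 'dbecbcdadbfbacc')
  18 → (16, 'dbfbacc')
  19 → (7, 'ddbecbcdadbfbacc')
  20 → (10, 'ecbcdadbfbacc')
  21 → (18, 'fbacc')
  22 → (2, 'fdadbddbecbcdadbfbacc')

SA = [20, 4, 15, 1, 19, 0, 12, 6, 9, 17, 22, 11, 21, 13, 3, 14, 5, 8, 16, 7, 10, 18, 2]
rank  pair      lcp
   1  s[20:],s[4:]  1  'a'
   2  s[4:],s[15:]  3  'adb'
   3  s[15:],s[1:]  1  'a'
   4  s[1:],s[19:]  0  ''
   5  s[19:],s[0:]  2  'ba'
   6  s[0:],s[12:]  1  'b'
   7  s[12:],s[6:]  1  'b'
   8  s[6:],s[9:]  1  'b'
   9  s[9:],s[17:]  1  'b'
  10  s[17:],s[22:]  0  ''
  11  s[22:],s[11:]  1  'c'
  12  s[11:],s[21:]  1  'c'
  13  s[21:],s[13:]  1  'c'
  14  s[13:],s[3:]  0  ''
  15  s[3:],s[14:]  4  'dadb'
  16  s[14:],s[5:]  1  'd'
  17  s[5:],s[8:]  2  'db'
  18  s[8:],s[16:]  2  'db'
  19  s[16:],s[7:]  1  'd'
  20  s[7:],s[10:]  0  ''
  21  s[10:],s[18:]  0  ''
  22  s[18:],s[2:]  1  'f'

n(n+1)/2 = 23·24/2 = 276
Σ LCP = 0 + 1 + 3 + 1 + 0 + 2 + 1 + 1 + 1 + 1 + 0 + 1 + 1 + 1 + 0 + 4 + 1 + 2 + 2 + 1 + 0 + 0 + 1 = 25
distinct = 276 − 25 = 251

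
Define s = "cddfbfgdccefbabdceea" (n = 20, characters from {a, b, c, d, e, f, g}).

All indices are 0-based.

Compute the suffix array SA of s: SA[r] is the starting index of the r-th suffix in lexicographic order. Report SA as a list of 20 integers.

rank→(start, suffix):
  0 → (19, 'a')
  1 → (13, 'abdceea')
  2 → (12, 'babdceea')
  3 → (14, 'bdceea')
  4 → (4, 'bfgdccefbabdceea')
  5 → (8, 'ccefbabdceea')
  6 → (0, 'cddfbfgdccefbabdceea')
  7 → (16, 'ceea')
  8 → (9, 'cefbabdceea')
  9 → (7, 'dccefbabdceea')
  10 → (15, 'dceea')
  11 → (1, 'ddfbfgdccefbabdceea')
  12 → (2, 'dfbfgdccefbabdceea')
  13 → (18, 'ea')
  14 → (17, 'eea')
  15 → (10, 'efbabdceea')
  16 → (11, 'fbabdceea')
  17 → (3, 'fbfgdccefbabdceea')
  18 → (5, 'fgdccefbabdceea')
  19 → (6, 'gdccefbabdceea')

[19, 13, 12, 14, 4, 8, 0, 16, 9, 7, 15, 1, 2, 18, 17, 10, 11, 3, 5, 6]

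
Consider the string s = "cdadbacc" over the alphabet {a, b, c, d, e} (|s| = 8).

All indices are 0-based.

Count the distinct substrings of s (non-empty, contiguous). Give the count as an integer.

32

rank | idx | suffix
   0 |   5 | acc
   1 |   2 | adbacc
   2 |   4 | bacc
   3 |   7 | c
   4 |   6 | cc
   5 |   0 | cdadbacc
   6 |   1 | dadbacc
   7 |   3 | dbacc

SA = [5, 2, 4, 7, 6, 0, 1, 3]
rank  pair      lcp
   1  s[5:],s[2:]  1  'a'
   2  s[2:],s[4:]  0  ''
   3  s[4:],s[7:]  0  ''
   4  s[7:],s[6:]  1  'c'
   5  s[6:],s[0:]  1  'c'
   6  s[0:],s[1:]  0  ''
   7  s[1:],s[3:]  1  'd'

n(n+1)/2 = 8·9/2 = 36
Σ LCP = 0 + 1 + 0 + 0 + 1 + 1 + 0 + 1 = 4
distinct = 36 − 4 = 32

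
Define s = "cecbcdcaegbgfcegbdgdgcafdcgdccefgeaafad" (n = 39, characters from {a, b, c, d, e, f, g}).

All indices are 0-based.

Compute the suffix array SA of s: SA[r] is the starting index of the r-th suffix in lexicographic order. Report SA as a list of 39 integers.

rank | idx | suffix
   0 |  34 | aafad
   1 |  37 | ad
   2 |   7 | aegbgfcegbdgdgcafdcgdccefgeaafad
   3 |  35 | afad
   4 |  22 | afdcgdccefgeaafad
   5 |   3 | bcdcaegbgfcegbdgdgcafdcgdccefgeaafad
   6 |  16 | bdgdgcafdcgdccefgeaafad
   7 |  10 | bgfcegbdgdgcafdcgdccefgeaafad
   8 |   6 | caegbgfcegbdgdgcafdcgdccefgeaafad
   9 |  21 | cafdcgdccefgeaafad
  10 |   2 | cbcdcaegbgfcegbdgdgcafdcgdccefgeaafad
  11 |  28 | ccefgeaafad
  12 |   4 | cdcaegbgfcegbdgdgcafdcgdccefgeaafad
  13 |   0 | cecbcdcaegbgfcegbdgdgcafdcgdccefgeaafad
  14 |  29 | cefgeaafad
  15 |  13 | cegbdgdgcafdcgdccefgeaafad
  16 |  25 | cgdccefgeaafad
  17 |  38 | d
  18 |   5 | dcaegbgfcegbdgdgcafdcgdccefgeaafad
  19 |  27 | dccefgeaafad
  20 |  24 | dcgdccefgeaafad
  21 |  19 | dgcafdcgdccefgeaafad
  22 |  17 | dgdgcafdcgdccefgeaafad
  23 |  33 | eaafad
  24 |   1 | ecbcdcaegbgfcegbdgdgcafdcgdccefgeaafad
  25 |  30 | efgeaafad
  26 |  14 | egbdgdgcafdcgdccefgeaafad
  27 |   8 | egbgfcegbdgdgcafdcgdccefgeaafad
  28 |  36 | fad
  29 |  12 | fcegbdgdgcafdcgdccefgeaafad
  30 |  23 | fdcgdccefgeaafad
  31 |  31 | fgeaafad
  32 |  15 | gbdgdgcafdcgdccefgeaafad
  33 |   9 | gbgfcegbdgdgcafdcgdccefgeaafad
  34 |  20 | gcafdcgdccefgeaafad
  35 |  26 | gdccefgeaafad
  36 |  18 | gdgcafdcgdccefgeaafad
  37 |  32 | geaafad
  38 |  11 | gfcegbdgdgcafdcgdccefgeaafad

[34, 37, 7, 35, 22, 3, 16, 10, 6, 21, 2, 28, 4, 0, 29, 13, 25, 38, 5, 27, 24, 19, 17, 33, 1, 30, 14, 8, 36, 12, 23, 31, 15, 9, 20, 26, 18, 32, 11]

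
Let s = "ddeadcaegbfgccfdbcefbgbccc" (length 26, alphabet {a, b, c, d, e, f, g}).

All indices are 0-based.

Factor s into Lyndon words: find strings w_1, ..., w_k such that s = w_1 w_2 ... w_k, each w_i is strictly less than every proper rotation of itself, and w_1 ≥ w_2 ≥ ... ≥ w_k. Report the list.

["dde", "adcaegbfgccfdbcefbgbccc"]

emit factor 1: 'dde' (i=0, period=3)
emit factor 2: 'adcaegbfgccfdbcefbgbccc' (i=3, period=23)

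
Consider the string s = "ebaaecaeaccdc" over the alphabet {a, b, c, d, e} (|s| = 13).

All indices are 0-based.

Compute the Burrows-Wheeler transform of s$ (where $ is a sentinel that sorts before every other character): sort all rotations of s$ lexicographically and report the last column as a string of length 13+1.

rank  rotation        last
    0  $ebaaecaeaccdc  c
    1  aaecaeaccdc$eb  b
    2  accdc$ebaaecae  e
    3  aeaccdc$ebaaec  c
    4  aecaeaccdc$eba  a
    5  baaecaeaccdc$e  e
    6  c$ebaaecaeaccd  d
    7  caeaccdc$ebaae  e
    8  ccdc$ebaaecaea  a
    9  cdc$ebaaecaeac  c
   10  dc$ebaaecaeacc  c
   11  eaccdc$ebaaeca  a
   12  ebaaecaeaccdc$  $
   13  ecaeaccdc$ebaa  a

cbecaedeacca$a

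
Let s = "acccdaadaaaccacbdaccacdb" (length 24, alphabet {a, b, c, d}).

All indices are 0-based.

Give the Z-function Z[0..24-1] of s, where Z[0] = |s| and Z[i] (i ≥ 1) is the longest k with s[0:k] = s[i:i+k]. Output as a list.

Z[0]=24
i=1: i≥r, start 0; Z[1]=0
i=2: i≥r, start 0; Z[2]=0
i=3: i≥r, start 0; Z[3]=0
i=4: i≥r, start 0; Z[4]=0
i=5: i≥r, start 0; Z[5]=1 scan→box=[5,6)
i=6: i≥r, start 0; Z[6]=1 scan→box=[6,7)
i=7: i≥r, start 0; Z[7]=0
i=8: i≥r, start 0; Z[8]=1 scan→box=[8,9)
i=9: i≥r, start 0; Z[9]=1 scan→box=[9,10)
i=10: i≥r, start 0; Z[10]=3 scan→box=[10,13)
i=11: min(r-i=2, Z[1]=0)=0; Z[11]=0
i=12: min(r-i=1, Z[2]=0)=0; Z[12]=0
i=13: i≥r, start 0; Z[13]=2 scan→box=[13,15)
i=14: min(r-i=1, Z[1]=0)=0; Z[14]=0
i=15: i≥r, start 0; Z[15]=0
i=16: i≥r, start 0; Z[16]=0
i=17: i≥r, start 0; Z[17]=3 scan→box=[17,20)
i=18: min(r-i=2, Z[1]=0)=0; Z[18]=0
i=19: min(r-i=1, Z[2]=0)=0; Z[19]=0
i=20: i≥r, start 0; Z[20]=2 scan→box=[20,22)
i=21: min(r-i=1, Z[1]=0)=0; Z[21]=0
i=22: i≥r, start 0; Z[22]=0
i=23: i≥r, start 0; Z[23]=0

[24, 0, 0, 0, 0, 1, 1, 0, 1, 1, 3, 0, 0, 2, 0, 0, 0, 3, 0, 0, 2, 0, 0, 0]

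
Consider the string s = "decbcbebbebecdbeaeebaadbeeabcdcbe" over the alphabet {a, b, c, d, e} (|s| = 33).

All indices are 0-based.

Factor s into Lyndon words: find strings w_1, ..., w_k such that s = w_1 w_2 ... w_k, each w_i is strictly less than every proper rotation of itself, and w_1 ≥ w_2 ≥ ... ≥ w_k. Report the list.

["de", "c", "bcbe", "bbebecdbe", "aeeb", "aadbeeabcdcbe"]

emit factor 1: 'de' (i=0, period=2)
emit factor 2: 'c' (i=2, period=1)
emit factor 3: 'bcbe' (i=3, period=4)
emit factor 4: 'bbebecdbe' (i=7, period=9)
emit factor 5: 'aeeb' (i=16, period=4)
emit factor 6: 'aadbeeabcdcbe' (i=20, period=13)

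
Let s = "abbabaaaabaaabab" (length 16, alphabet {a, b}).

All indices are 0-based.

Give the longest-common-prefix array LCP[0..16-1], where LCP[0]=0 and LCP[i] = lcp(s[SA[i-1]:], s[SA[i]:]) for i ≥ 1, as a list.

[0, 3, 5, 2, 4, 1, 2, 5, 3, 2, 0, 1, 4, 2, 3, 1]

sorted suffixes:
  #0 SA[0]=5  'aaaabaaabab'
  #1 SA[1]=6  'aaabaaabab'
  #2 SA[2]=10  'aaabab'
  #3 SA[3]=7  'aabaaabab'
  #4 SA[4]=11  'aabab'
  #5 SA[5]=14  'ab'
  #6 SA[6]=3  'abaaaabaaabab'
  #7 SA[7]=8  'abaaabab'
  #8 SA[8]=12  'abab'
  #9 SA[9]=0  'abbabaaaabaaabab'
  #10 SA[10]=15  'b'
  #11 SA[11]=4  'baaaabaaabab'
  #12 SA[12]=9  'baaabab'
  #13 SA[13]=13  'bab'
  #14 SA[14]=2  'babaaaabaaabab'
  #15 SA[15]=1  'bbabaaaabaaabab'

SA = [5, 6, 10, 7, 11, 14, 3, 8, 12, 0, 15, 4, 9, 13, 2, 1]
rank  pair      lcp
   1  s[5:],s[6:]  3  'aaa'
   2  s[6:],s[10:]  5  'aaaba'
   3  s[10:],s[7:]  2  'aa'
   4  s[7:],s[11:]  4  'aaba'
   5  s[11:],s[14:]  1  'a'
   6  s[14:],s[3:]  2  'ab'
   7  s[3:],s[8:]  5  'abaaa'
   8  s[8:],s[12:]  3  'aba'
   9  s[12:],s[0:]  2  'ab'
  10  s[0:],s[15:]  0  ''
  11  s[15:],s[4:]  1  'b'
  12  s[4:],s[9:]  4  'baaa'
  13  s[9:],s[13:]  2  'ba'
  14  s[13:],s[2:]  3  'bab'
  15  s[2:],s[1:]  1  'b'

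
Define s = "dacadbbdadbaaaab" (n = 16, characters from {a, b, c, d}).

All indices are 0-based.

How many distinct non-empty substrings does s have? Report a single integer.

rank→(start, suffix):
  0 → (11, 'aaaab')
  1 → (12, 'aaab')
  2 → (13, 'aab')
  3 → (14, 'ab')
  4 → (1, 'acadbbdadbaaaab')
  5 → (8, 'adbaaaab')
  6 → (3, 'adbbdadbaaaab')
  7 → (15, 'b')
  8 → (10, 'baaaab')
  9 → (5, 'bbdadbaaaab')
  10 → (6, 'bdadbaaaab')
  11 → (2, 'cadbbdadbaaaab')
  12 → (0, 'dacadbbdadbaaaab')
  13 → (7, 'dadbaaaab')
  14 → (9, 'dbaaaab')
  15 → (4, 'dbbdadbaaaab')

SA = [11, 12, 13, 14, 1, 8, 3, 15, 10, 5, 6, 2, 0, 7, 9, 4]
rank  pair      lcp
   1  s[11:],s[12:]  3  'aaa'
   2  s[12:],s[13:]  2  'aa'
   3  s[13:],s[14:]  1  'a'
   4  s[14:],s[1:]  1  'a'
   5  s[1:],s[8:]  1  'a'
   6  s[8:],s[3:]  3  'adb'
   7  s[3:],s[15:]  0  ''
   8  s[15:],s[10:]  1  'b'
   9  s[10:],s[5:]  1  'b'
  10  s[5:],s[6:]  1  'b'
  11  s[6:],s[2:]  0  ''
  12  s[2:],s[0:]  0  ''
  13  s[0:],s[7:]  2  'da'
  14  s[7:],s[9:]  1  'd'
  15  s[9:],s[4:]  2  'db'

n(n+1)/2 = 16·17/2 = 136
Σ LCP = 0 + 3 + 2 + 1 + 1 + 1 + 3 + 0 + 1 + 1 + 1 + 0 + 0 + 2 + 1 + 2 = 19
distinct = 136 − 19 = 117

117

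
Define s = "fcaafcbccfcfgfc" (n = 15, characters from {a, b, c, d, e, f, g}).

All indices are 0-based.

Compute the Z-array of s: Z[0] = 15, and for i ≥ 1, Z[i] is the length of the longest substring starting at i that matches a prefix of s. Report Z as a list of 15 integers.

[15, 0, 0, 0, 2, 0, 0, 0, 0, 2, 0, 1, 0, 2, 0]

Z[0]=15
i=1: outside box; Z[1]=0
i=2: outside box; Z[2]=0
i=3: outside box; Z[3]=0
i=4: outside box; Z[4]=2 grow→box=[4,6)
i=5: min(r-i=1, Z[1]=0)=0; Z[5]=0
i=6: outside box; Z[6]=0
i=7: outside box; Z[7]=0
i=8: outside box; Z[8]=0
i=9: outside box; Z[9]=2 grow→box=[9,11)
i=10: min(r-i=1, Z[1]=0)=0; Z[10]=0
i=11: outside box; Z[11]=1 grow→box=[11,12)
i=12: outside box; Z[12]=0
i=13: outside box; Z[13]=2 grow→box=[13,15)
i=14: min(r-i=1, Z[1]=0)=0; Z[14]=0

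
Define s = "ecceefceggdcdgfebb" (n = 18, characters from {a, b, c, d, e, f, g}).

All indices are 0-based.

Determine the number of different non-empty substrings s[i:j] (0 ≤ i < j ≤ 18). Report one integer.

sorted suffixes:
  #0 SA[0]=17  'b'
  #1 SA[1]=16  'bb'
  #2 SA[2]=1  'cceefceggdcdgfebb'
  #3 SA[3]=11  'cdgfebb'
  #4 SA[4]=2  'ceefceggdcdgfebb'
  #5 SA[5]=6  'ceggdcdgfebb'
  #6 SA[6]=10  'dcdgfebb'
  #7 SA[7]=12  'dgfebb'
  #8 SA[8]=15  'ebb'
  #9 SA[9]=0  'ecceefceggdcdgfebb'
  #10 SA[10]=3  'eefceggdcdgfebb'
  #11 SA[11]=4  'efceggdcdgfebb'
  #12 SA[12]=7  'eggdcdgfebb'
  #13 SA[13]=5  'fceggdcdgfebb'
  #14 SA[14]=14  'febb'
  #15 SA[15]=9  'gdcdgfebb'
  #16 SA[16]=13  'gfebb'
  #17 SA[17]=8  'ggdcdgfebb'

SA = [17, 16, 1, 11, 2, 6, 10, 12, 15, 0, 3, 4, 7, 5, 14, 9, 13, 8]
[i] adj suffixes → lcp
  [1] 17/16 → 1 ('b')
  [2] 16/1 → 0 ('')
  [3] 1/11 → 1 ('c')
  [4] 11/2 → 1 ('c')
  [5] 2/6 → 2 ('ce')
  [6] 6/10 → 0 ('')
  [7] 10/12 → 1 ('d')
  [8] 12/15 → 0 ('')
  [9] 15/0 → 1 ('e')
  [10] 0/3 → 1 ('e')
  [11] 3/4 → 1 ('e')
  [12] 4/7 → 1 ('e')
  [13] 7/5 → 0 ('')
  [14] 5/14 → 1 ('f')
  [15] 14/9 → 0 ('')
  [16] 9/13 → 1 ('g')
  [17] 13/8 → 1 ('g')

n(n+1)/2 = 18·19/2 = 171
Σ LCP = 0 + 1 + 0 + 1 + 1 + 2 + 0 + 1 + 0 + 1 + 1 + 1 + 1 + 0 + 1 + 0 + 1 + 1 = 13
distinct = 171 − 13 = 158

158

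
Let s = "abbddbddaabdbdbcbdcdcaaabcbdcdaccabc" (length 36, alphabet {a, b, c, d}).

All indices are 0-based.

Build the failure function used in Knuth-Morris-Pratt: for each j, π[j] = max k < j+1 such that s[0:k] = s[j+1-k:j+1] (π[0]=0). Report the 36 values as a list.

[0, 0, 0, 0, 0, 0, 0, 0, 1, 1, 2, 0, 0, 0, 0, 0, 0, 0, 0, 0, 0, 1, 1, 1, 2, 0, 0, 0, 0, 0, 1, 0, 0, 1, 2, 0]

π[0] = 0
j=1 s[j]='b': π[1]=0 (border '')
j=2 s[j]='b': π[2]=0 (border '')
j=3 s[j]='d': π[3]=0 (border '')
j=4 s[j]='d': π[4]=0 (border '')
j=5 s[j]='b': π[5]=0 (border '')
j=6 s[j]='d': π[6]=0 (border '')
j=7 s[j]='d': π[7]=0 (border '')
j=8 s[j]='a': π[8]=1 (border 'a')
j=9 s[j]='a': k: 1→0; π[9]=1 (border 'a')
j=10 s[j]='b': π[10]=2 (border 'ab')
j=11 s[j]='d': k: 2→0; π[11]=0 (border '')
j=12 s[j]='b': π[12]=0 (border '')
j=13 s[j]='d': π[13]=0 (border '')
j=14 s[j]='b': π[14]=0 (border '')
j=15 s[j]='c': π[15]=0 (border '')
j=16 s[j]='b': π[16]=0 (border '')
j=17 s[j]='d': π[17]=0 (border '')
j=18 s[j]='c': π[18]=0 (border '')
j=19 s[j]='d': π[19]=0 (border '')
j=20 s[j]='c': π[20]=0 (border '')
j=21 s[j]='a': π[21]=1 (border 'a')
j=22 s[j]='a': k: 1→0; π[22]=1 (border 'a')
j=23 s[j]='a': k: 1→0; π[23]=1 (border 'a')
j=24 s[j]='b': π[24]=2 (border 'ab')
j=25 s[j]='c': k: 2→0; π[25]=0 (border '')
j=26 s[j]='b': π[26]=0 (border '')
j=27 s[j]='d': π[27]=0 (border '')
j=28 s[j]='c': π[28]=0 (border '')
j=29 s[j]='d': π[29]=0 (border '')
j=30 s[j]='a': π[30]=1 (border 'a')
j=31 s[j]='c': k: 1→0; π[31]=0 (border '')
j=32 s[j]='c': π[32]=0 (border '')
j=33 s[j]='a': π[33]=1 (border 'a')
j=34 s[j]='b': π[34]=2 (border 'ab')
j=35 s[j]='c': k: 2→0; π[35]=0 (border '')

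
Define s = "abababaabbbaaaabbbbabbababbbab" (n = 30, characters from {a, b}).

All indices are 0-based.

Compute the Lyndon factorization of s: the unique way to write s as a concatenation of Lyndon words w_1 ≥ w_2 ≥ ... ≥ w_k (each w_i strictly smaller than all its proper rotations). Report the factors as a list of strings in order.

emit factor 1: 'ab' (i=0, period=2)
emit factor 2: 'ab' (i=2, period=2)
emit factor 3: 'ab' (i=4, period=2)
emit factor 4: 'aabbb' (i=6, period=5)
emit factor 5: 'aaaabbbbabbababbbab' (i=11, period=19)

["ab", "ab", "ab", "aabbb", "aaaabbbbabbababbbab"]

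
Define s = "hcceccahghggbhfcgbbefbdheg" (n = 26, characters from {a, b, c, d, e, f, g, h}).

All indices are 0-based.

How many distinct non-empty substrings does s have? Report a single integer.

330

rank | idx | suffix
   0 |   6 | ahghggbhfcgbbefbdheg
   1 |  17 | bbefbdheg
   2 |  21 | bdheg
   3 |  18 | befbdheg
   4 |  12 | bhfcgbbefbdheg
   5 |   5 | cahghggbhfcgbbefbdheg
   6 |   4 | ccahghggbhfcgbbefbdheg
   7 |   1 | cceccahghggbhfcgbbefbdheg
   8 |   2 | ceccahghggbhfcgbbefbdheg
   9 |  15 | cgbbefbdheg
  10 |  22 | dheg
  11 |   3 | eccahghggbhfcgbbefbdheg
  12 |  19 | efbdheg
  13 |  24 | eg
  14 |  20 | fbdheg
  15 |  14 | fcgbbefbdheg
  16 |  25 | g
  17 |  16 | gbbefbdheg
  18 |  11 | gbhfcgbbefbdheg
  19 |  10 | ggbhfcgbbefbdheg
  20 |   8 | ghggbhfcgbbefbdheg
  21 |   0 | hcceccahghggbhfcgbbefbdheg
  22 |  23 | heg
  23 |  13 | hfcgbbefbdheg
  24 |   9 | hggbhfcgbbefbdheg
  25 |   7 | hghggbhfcgbbefbdheg

SA = [6, 17, 21, 18, 12, 5, 4, 1, 2, 15, 22, 3, 19, 24, 20, 14, 25, 16, 11, 10, 8, 0, 23, 13, 9, 7]
rank  pair      lcp
   1  s[6:],s[17:]  0  ''
   2  s[17:],s[21:]  1  'b'
   3  s[21:],s[18:]  1  'b'
   4  s[18:],s[12:]  1  'b'
   5  s[12:],s[5:]  0  ''
   6  s[5:],s[4:]  1  'c'
   7  s[4:],s[1:]  2  'cc'
   8  s[1:],s[2:]  1  'c'
   9  s[2:],s[15:]  1  'c'
  10  s[15:],s[22:]  0  ''
  11  s[22:],s[3:]  0  ''
  12  s[3:],s[19:]  1  'e'
  13  s[19:],s[24:]  1  'e'
  14  s[24:],s[20:]  0  ''
  15  s[20:],s[14:]  1  'f'
  16  s[14:],s[25:]  0  ''
  17  s[25:],s[16:]  1  'g'
  18  s[16:],s[11:]  2  'gb'
  19  s[11:],s[10:]  1  'g'
  20  s[10:],s[8:]  1  'g'
  21  s[8:],s[0:]  0  ''
  22  s[0:],s[23:]  1  'h'
  23  s[23:],s[13:]  1  'h'
  24  s[13:],s[9:]  1  'h'
  25  s[9:],s[7:]  2  'hg'

n(n+1)/2 = 26·27/2 = 351
Σ LCP = 0 + 0 + 1 + 1 + 1 + 0 + 1 + 2 + 1 + 1 + 0 + 0 + 1 + 1 + 0 + 1 + 0 + 1 + 2 + 1 + 1 + 0 + 1 + 1 + 1 + 2 = 21
distinct = 351 − 21 = 330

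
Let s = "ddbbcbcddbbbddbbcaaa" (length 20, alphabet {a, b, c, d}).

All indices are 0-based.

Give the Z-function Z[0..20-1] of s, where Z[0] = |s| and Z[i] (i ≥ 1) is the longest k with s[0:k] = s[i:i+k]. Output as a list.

[20, 1, 0, 0, 0, 0, 0, 4, 1, 0, 0, 0, 5, 1, 0, 0, 0, 0, 0, 0]

Z[0]=20
i=1: i≥r, start 0; Z[1]=1 grow→box=[1,2)
i=2: i≥r, start 0; Z[2]=0
i=3: i≥r, start 0; Z[3]=0
i=4: i≥r, start 0; Z[4]=0
i=5: i≥r, start 0; Z[5]=0
i=6: i≥r, start 0; Z[6]=0
i=7: i≥r, start 0; Z[7]=4 grow→box=[7,11)
i=8: min(r-i=3, Z[1]=1)=1; Z[8]=1
i=9: min(r-i=2, Z[2]=0)=0; Z[9]=0
i=10: min(r-i=1, Z[3]=0)=0; Z[10]=0
i=11: i≥r, start 0; Z[11]=0
i=12: i≥r, start 0; Z[12]=5 grow→box=[12,17)
i=13: min(r-i=4, Z[1]=1)=1; Z[13]=1
i=14: min(r-i=3, Z[2]=0)=0; Z[14]=0
i=15: min(r-i=2, Z[3]=0)=0; Z[15]=0
i=16: min(r-i=1, Z[4]=0)=0; Z[16]=0
i=17: i≥r, start 0; Z[17]=0
i=18: i≥r, start 0; Z[18]=0
i=19: i≥r, start 0; Z[19]=0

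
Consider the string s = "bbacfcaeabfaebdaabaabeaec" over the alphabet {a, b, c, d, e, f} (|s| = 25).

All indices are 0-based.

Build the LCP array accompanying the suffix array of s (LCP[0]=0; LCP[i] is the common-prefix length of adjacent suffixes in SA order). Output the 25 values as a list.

[0, 3, 1, 2, 2, 1, 1, 2, 2, 0, 2, 1, 1, 1, 1, 0, 1, 1, 0, 0, 2, 1, 1, 0, 1]

sorted suffixes:
  #0 SA[0]=15  'aabaabeaec'
  #1 SA[1]=18  'aabeaec'
  #2 SA[2]=16  'abaabeaec'
  #3 SA[3]=19  'abeaec'
  #4 SA[4]=8  'abfaebdaabaabeaec'
  #5 SA[5]=2  'acfcaeabfaebdaabaabeaec'
  #6 SA[6]=6  'aeabfaebdaabaabeaec'
  #7 SA[7]=11  'aebdaabaabeaec'
  #8 SA[8]=22  'aec'
  #9 SA[9]=17  'baabeaec'
  #10 SA[10]=1  'bacfcaeabfaebdaabaabeaec'
  #11 SA[11]=0  'bbacfcaeabfaebdaabaabeaec'
  #12 SA[12]=13  'bdaabaabeaec'
  #13 SA[13]=20  'beaec'
  #14 SA[14]=9  'bfaebdaabaabeaec'
  #15 SA[15]=24  'c'
  #16 SA[16]=5  'caeabfaebdaabaabeaec'
  #17 SA[17]=3  'cfcaeabfaebdaabaabeaec'
  #18 SA[18]=14  'daabaabeaec'
  #19 SA[19]=7  'eabfaebdaabaabeaec'
  #20 SA[20]=21  'eaec'
  #21 SA[21]=12  'ebdaabaabeaec'
  #22 SA[22]=23  'ec'
  #23 SA[23]=10  'faebdaabaabeaec'
  #24 SA[24]=4  'fcaeabfaebdaabaabeaec'

SA = [15, 18, 16, 19, 8, 2, 6, 11, 22, 17, 1, 0, 13, 20, 9, 24, 5, 3, 14, 7, 21, 12, 23, 10, 4]
[i] adj suffixes → lcp
  [1] 15/18 → 3 ('aab')
  [2] 18/16 → 1 ('a')
  [3] 16/19 → 2 ('ab')
  [4] 19/8 → 2 ('ab')
  [5] 8/2 → 1 ('a')
  [6] 2/6 → 1 ('a')
  [7] 6/11 → 2 ('ae')
  [8] 11/22 → 2 ('ae')
  [9] 22/17 → 0 ('')
  [10] 17/1 → 2 ('ba')
  [11] 1/0 → 1 ('b')
  [12] 0/13 → 1 ('b')
  [13] 13/20 → 1 ('b')
  [14] 20/9 → 1 ('b')
  [15] 9/24 → 0 ('')
  [16] 24/5 → 1 ('c')
  [17] 5/3 → 1 ('c')
  [18] 3/14 → 0 ('')
  [19] 14/7 → 0 ('')
  [20] 7/21 → 2 ('ea')
  [21] 21/12 → 1 ('e')
  [22] 12/23 → 1 ('e')
  [23] 23/10 → 0 ('')
  [24] 10/4 → 1 ('f')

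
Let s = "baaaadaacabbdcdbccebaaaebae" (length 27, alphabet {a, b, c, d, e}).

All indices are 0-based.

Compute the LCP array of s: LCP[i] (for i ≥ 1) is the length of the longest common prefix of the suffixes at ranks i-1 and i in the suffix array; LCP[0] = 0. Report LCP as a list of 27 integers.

[0, 3, 3, 2, 2, 2, 1, 1, 1, 1, 2, 0, 4, 2, 1, 1, 1, 0, 1, 1, 1, 0, 1, 1, 0, 1, 3]

rank | idx | suffix
   0 |   1 | aaaadaacabbdcdbccebaaaebae
   1 |   2 | aaadaacabbdcdbccebaaaebae
   2 |  20 | aaaebae
   3 |   6 | aacabbdcdbccebaaaebae
   4 |   3 | aadaacabbdcdbccebaaaebae
   5 |  21 | aaebae
   6 |   9 | abbdcdbccebaaaebae
   7 |   7 | acabbdcdbccebaaaebae
   8 |   4 | adaacabbdcdbccebaaaebae
   9 |  25 | ae
  10 |  22 | aebae
  11 |   0 | baaaadaacabbdcdbccebaaaebae
  12 |  19 | baaaebae
  13 |  24 | bae
  14 |  10 | bbdcdbccebaaaebae
  15 |  15 | bccebaaaebae
  16 |  11 | bdcdbccebaaaebae
  17 |   8 | cabbdcdbccebaaaebae
  18 |  16 | ccebaaaebae
  19 |  13 | cdbccebaaaebae
  20 |  17 | cebaaaebae
  21 |   5 | daacabbdcdbccebaaaebae
  22 |  14 | dbccebaaaebae
  23 |  12 | dcdbccebaaaebae
  24 |  26 | e
  25 |  18 | ebaaaebae
  26 |  23 | ebae

SA = [1, 2, 20, 6, 3, 21, 9, 7, 4, 25, 22, 0, 19, 24, 10, 15, 11, 8, 16, 13, 17, 5, 14, 12, 26, 18, 23]
i: (SA[i-1],SA[i]) lcp shared
  1: (1,2) 3 'aaa'
  2: (2,20) 3 'aaa'
  3: (20,6) 2 'aa'
  4: (6,3) 2 'aa'
  5: (3,21) 2 'aa'
  6: (21,9) 1 'a'
  7: (9,7) 1 'a'
  8: (7,4) 1 'a'
  9: (4,25) 1 'a'
  10: (25,22) 2 'ae'
  11: (22,0) 0 ''
  12: (0,19) 4 'baaa'
  13: (19,24) 2 'ba'
  14: (24,10) 1 'b'
  15: (10,15) 1 'b'
  16: (15,11) 1 'b'
  17: (11,8) 0 ''
  18: (8,16) 1 'c'
  19: (16,13) 1 'c'
  20: (13,17) 1 'c'
  21: (17,5) 0 ''
  22: (5,14) 1 'd'
  23: (14,12) 1 'd'
  24: (12,26) 0 ''
  25: (26,18) 1 'e'
  26: (18,23) 3 'eba'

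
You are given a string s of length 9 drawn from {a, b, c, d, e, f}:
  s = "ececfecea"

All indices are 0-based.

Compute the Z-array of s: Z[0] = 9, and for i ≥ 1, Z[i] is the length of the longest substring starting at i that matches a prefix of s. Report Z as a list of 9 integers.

[9, 0, 2, 0, 0, 3, 0, 1, 0]

Z[0]=9
i=1: fresh scan; Z[1]=0
i=2: fresh scan; Z[2]=2 extend→box=[2,4)
i=3: min(r-i=1, Z[1]=0)=0; Z[3]=0
i=4: fresh scan; Z[4]=0
i=5: fresh scan; Z[5]=3 extend→box=[5,8)
i=6: min(r-i=2, Z[1]=0)=0; Z[6]=0
i=7: min(r-i=1, Z[2]=2)=1; Z[7]=1
i=8: fresh scan; Z[8]=0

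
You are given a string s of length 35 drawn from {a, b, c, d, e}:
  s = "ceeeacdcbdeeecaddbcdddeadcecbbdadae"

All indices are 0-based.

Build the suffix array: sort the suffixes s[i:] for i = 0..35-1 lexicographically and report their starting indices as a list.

rank | idx | suffix
   0 |   4 | acdcbdeeecaddbcdddeadcecbbdadae
   1 |  31 | adae
   2 |  23 | adcecbbdadae
   3 |  14 | addbcdddeadcecbbdadae
   4 |  33 | ae
   5 |  28 | bbdadae
   6 |  17 | bcdddeadcecbbdadae
   7 |  29 | bdadae
   8 |   8 | bdeeecaddbcdddeadcecbbdadae
   9 |  13 | caddbcdddeadcecbbdadae
  10 |  27 | cbbdadae
  11 |   7 | cbdeeecaddbcdddeadcecbbdadae
  12 |   5 | cdcbdeeecaddbcdddeadcecbbdadae
  13 |  18 | cdddeadcecbbdadae
  14 |  25 | cecbbdadae
  15 |   0 | ceeeacdcbdeeecaddbcdddeadcecbbdadae
  16 |  30 | dadae
  17 |  32 | dae
  18 |  16 | dbcdddeadcecbbdadae
  19 |   6 | dcbdeeecaddbcdddeadcecbbdadae
  20 |  24 | dcecbbdadae
  21 |  15 | ddbcdddeadcecbbdadae
  22 |  19 | dddeadcecbbdadae
  23 |  20 | ddeadcecbbdadae
  24 |  21 | deadcecbbdadae
  25 |   9 | deeecaddbcdddeadcecbbdadae
  26 |  34 | e
  27 |   3 | eacdcbdeeecaddbcdddeadcecbbdadae
  28 |  22 | eadcecbbdadae
  29 |  12 | ecaddbcdddeadcecbbdadae
  30 |  26 | ecbbdadae
  31 |   2 | eeacdcbdeeecaddbcdddeadcecbbdadae
  32 |  11 | eecaddbcdddeadcecbbdadae
  33 |   1 | eeeacdcbdeeecaddbcdddeadcecbbdadae
  34 |  10 | eeecaddbcdddeadcecbbdadae

[4, 31, 23, 14, 33, 28, 17, 29, 8, 13, 27, 7, 5, 18, 25, 0, 30, 32, 16, 6, 24, 15, 19, 20, 21, 9, 34, 3, 22, 12, 26, 2, 11, 1, 10]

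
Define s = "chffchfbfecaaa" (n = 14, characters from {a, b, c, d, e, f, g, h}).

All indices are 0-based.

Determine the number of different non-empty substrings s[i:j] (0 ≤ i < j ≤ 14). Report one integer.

93

rank | idx | suffix
   0 |  13 | a
   1 |  12 | aa
   2 |  11 | aaa
   3 |   7 | bfecaaa
   4 |  10 | caaa
   5 |   4 | chfbfecaaa
   6 |   0 | chffchfbfecaaa
   7 |   9 | ecaaa
   8 |   6 | fbfecaaa
   9 |   3 | fchfbfecaaa
  10 |   8 | fecaaa
  11 |   2 | ffchfbfecaaa
  12 |   5 | hfbfecaaa
  13 |   1 | hffchfbfecaaa

SA = [13, 12, 11, 7, 10, 4, 0, 9, 6, 3, 8, 2, 5, 1]
rank  pair      lcp
   1  s[13:],s[12:]  1  'a'
   2  s[12:],s[11:]  2  'aa'
   3  s[11:],s[7:]  0  ''
   4  s[7:],s[10:]  0  ''
   5  s[10:],s[4:]  1  'c'
   6  s[4:],s[0:]  3  'chf'
   7  s[0:],s[9:]  0  ''
   8  s[9:],s[6:]  0  ''
   9  s[6:],s[3:]  1  'f'
  10  s[3:],s[8:]  1  'f'
  11  s[8:],s[2:]  1  'f'
  12  s[2:],s[5:]  0  ''
  13  s[5:],s[1:]  2  'hf'

n(n+1)/2 = 14·15/2 = 105
Σ LCP = 0 + 1 + 2 + 0 + 0 + 1 + 3 + 0 + 0 + 1 + 1 + 1 + 0 + 2 = 12
distinct = 105 − 12 = 93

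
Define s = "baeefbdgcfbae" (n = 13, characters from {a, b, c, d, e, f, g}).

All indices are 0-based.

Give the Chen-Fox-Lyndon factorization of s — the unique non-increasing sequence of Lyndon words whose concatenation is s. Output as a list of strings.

emit factor 1: 'b' (i=0, period=1)
emit factor 2: 'aeefbdgcfb' (i=1, period=10)
emit factor 3: 'ae' (i=11, period=2)

["b", "aeefbdgcfb", "ae"]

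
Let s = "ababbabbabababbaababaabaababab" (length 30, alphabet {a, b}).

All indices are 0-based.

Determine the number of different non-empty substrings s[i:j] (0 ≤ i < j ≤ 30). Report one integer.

rank | idx | suffix
   0 |  20 | aabaababab
   1 |  15 | aababaabaababab
   2 |  23 | aababab
   3 |  28 | ab
   4 |  18 | abaabaababab
   5 |  21 | abaababab
   6 |  26 | abab
   7 |  16 | ababaabaababab
   8 |  24 | ababab
   9 |   8 | abababbaababaabaababab
  10 |  10 | ababbaababaabaababab
  11 |   0 | ababbabbabababbaababaabaababab
  12 |  12 | abbaababaabaababab
  13 |   5 | abbabababbaababaabaababab
  14 |   2 | abbabbabababbaababaabaababab
  15 |  29 | b
  16 |  19 | baabaababab
  17 |  14 | baababaabaababab
  18 |  22 | baababab
  19 |  27 | bab
  20 |  17 | babaabaababab
  21 |  25 | babab
  22 |   7 | babababbaababaabaababab
  23 |   9 | bababbaababaabaababab
  24 |  11 | babbaababaabaababab
  25 |   4 | babbabababbaababaabaababab
  26 |   1 | babbabbabababbaababaabaababab
  27 |  13 | bbaababaabaababab
  28 |   6 | bbabababbaababaabaababab
  29 |   3 | bbabbabababbaababaabaababab

SA = [20, 15, 23, 28, 18, 21, 26, 16, 24, 8, 10, 0, 12, 5, 2, 29, 19, 14, 22, 27, 17, 25, 7, 9, 11, 4, 1, 13, 6, 3]
i: (SA[i-1],SA[i]) lcp shared
  1: (20,15) 4 'aaba'
  2: (15,23) 6 'aababa'
  3: (23,28) 1 'a'
  4: (28,18) 2 'ab'
  5: (18,21) 6 'abaaba'
  6: (21,26) 3 'aba'
  7: (26,16) 4 'abab'
  8: (16,24) 5 'ababa'
  9: (24,8) 6 'ababab'
  10: (8,10) 4 'abab'
  11: (10,0) 6 'ababba'
  12: (0,12) 2 'ab'
  13: (12,5) 4 'abba'
  14: (5,2) 5 'abbab'
  15: (2,29) 0 ''
  16: (29,19) 1 'b'
  17: (19,14) 5 'baaba'
  18: (14,22) 7 'baababa'
  19: (22,27) 2 'ba'
  20: (27,17) 3 'bab'
  21: (17,25) 4 'baba'
  22: (25,7) 5 'babab'
  23: (7,9) 5 'babab'
  24: (9,11) 3 'bab'
  25: (11,4) 5 'babba'
  26: (4,1) 6 'babbab'
  27: (1,13) 1 'b'
  28: (13,6) 3 'bba'
  29: (6,3) 4 'bbab'

n(n+1)/2 = 30·31/2 = 465
Σ LCP = 0 + 4 + 6 + 1 + 2 + 6 + 3 + 4 + 5 + 6 + 4 + 6 + 2 + 4 + 5 + 0 + 1 + 5 + 7 + 2 + 3 + 4 + 5 + 5 + 3 + 5 + 6 + 1 + 3 + 4 = 112
distinct = 465 − 112 = 353

353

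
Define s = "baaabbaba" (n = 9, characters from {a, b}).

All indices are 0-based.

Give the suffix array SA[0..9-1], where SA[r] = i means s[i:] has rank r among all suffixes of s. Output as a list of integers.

rank→(start, suffix):
  0 → (8, 'a')
  1 → (1, 'aaabbaba')
  2 → (2, 'aabbaba')
  3 → (6, 'aba')
  4 → (3, 'abbaba')
  5 → (7, 'ba')
  6 → (0, 'baaabbaba')
  7 → (5, 'baba')
  8 → (4, 'bbaba')

[8, 1, 2, 6, 3, 7, 0, 5, 4]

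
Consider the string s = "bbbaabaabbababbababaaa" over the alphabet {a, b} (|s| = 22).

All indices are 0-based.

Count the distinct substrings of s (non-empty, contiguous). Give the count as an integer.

191

rank | idx | suffix
   0 |  21 | a
   1 |  20 | aa
   2 |  19 | aaa
   3 |   3 | aabaabbababbababaaa
   4 |   6 | aabbababbababaaa
   5 |  17 | abaaa
   6 |   4 | abaabbababbababaaa
   7 |  15 | ababaaa
   8 |  10 | ababbababaaa
   9 |  12 | abbababaaa
  10 |   7 | abbababbababaaa
  11 |  18 | baaa
  12 |   2 | baabaabbababbababaaa
  13 |   5 | baabbababbababaaa
  14 |  16 | babaaa
  15 |  14 | bababaaa
  16 |   9 | bababbababaaa
  17 |  11 | babbababaaa
  18 |   1 | bbaabaabbababbababaaa
  19 |  13 | bbababaaa
  20 |   8 | bbababbababaaa
  21 |   0 | bbbaabaabbababbababaaa

SA = [21, 20, 19, 3, 6, 17, 4, 15, 10, 12, 7, 18, 2, 5, 16, 14, 9, 11, 1, 13, 8, 0]
rank  pair      lcp
   1  s[21:],s[20:]  1  'a'
   2  s[20:],s[19:]  2  'aa'
   3  s[19:],s[3:]  2  'aa'
   4  s[3:],s[6:]  3  'aab'
   5  s[6:],s[17:]  1  'a'
   6  s[17:],s[4:]  4  'abaa'
   7  s[4:],s[15:]  3  'aba'
   8  s[15:],s[10:]  4  'abab'
   9  s[10:],s[12:]  2  'ab'
  10  s[12:],s[7:]  7  'abbabab'
  11  s[7:],s[18:]  0  ''
  12  s[18:],s[2:]  3  'baa'
  13  s[2:],s[5:]  4  'baab'
  14  s[5:],s[16:]  2  'ba'
  15  s[16:],s[14:]  4  'baba'
  16  s[14:],s[9:]  5  'babab'
  17  s[9:],s[11:]  3  'bab'
  18  s[11:],s[1:]  1  'b'
  19  s[1:],s[13:]  3  'bba'
  20  s[13:],s[8:]  6  'bbabab'
  21  s[8:],s[0:]  2  'bb'

n(n+1)/2 = 22·23/2 = 253
Σ LCP = 0 + 1 + 2 + 2 + 3 + 1 + 4 + 3 + 4 + 2 + 7 + 0 + 3 + 4 + 2 + 4 + 5 + 3 + 1 + 3 + 6 + 2 = 62
distinct = 253 − 62 = 191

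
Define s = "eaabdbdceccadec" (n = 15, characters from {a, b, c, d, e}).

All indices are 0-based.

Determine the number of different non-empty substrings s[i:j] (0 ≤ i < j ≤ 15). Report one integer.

rank | idx | suffix
   0 |   1 | aabdbdceccadec
   1 |   2 | abdbdceccadec
   2 |  11 | adec
   3 |   3 | bdbdceccadec
   4 |   5 | bdceccadec
   5 |  14 | c
   6 |  10 | cadec
   7 |   9 | ccadec
   8 |   7 | ceccadec
   9 |   4 | dbdceccadec
  10 |   6 | dceccadec
  11 |  12 | dec
  12 |   0 | eaabdbdceccadec
  13 |  13 | ec
  14 |   8 | eccadec

SA = [1, 2, 11, 3, 5, 14, 10, 9, 7, 4, 6, 12, 0, 13, 8]
rank  pair      lcp
   1  s[1:],s[2:]  1  'a'
   2  s[2:],s[11:]  1  'a'
   3  s[11:],s[3:]  0  ''
   4  s[3:],s[5:]  2  'bd'
   5  s[5:],s[14:]  0  ''
   6  s[14:],s[10:]  1  'c'
   7  s[10:],s[9:]  1  'c'
   8  s[9:],s[7:]  1  'c'
   9  s[7:],s[4:]  0  ''
  10  s[4:],s[6:]  1  'd'
  11  s[6:],s[12:]  1  'd'
  12  s[12:],s[0:]  0  ''
  13  s[0:],s[13:]  1  'e'
  14  s[13:],s[8:]  2  'ec'

n(n+1)/2 = 15·16/2 = 120
Σ LCP = 0 + 1 + 1 + 0 + 2 + 0 + 1 + 1 + 1 + 0 + 1 + 1 + 0 + 1 + 2 = 12
distinct = 120 − 12 = 108

108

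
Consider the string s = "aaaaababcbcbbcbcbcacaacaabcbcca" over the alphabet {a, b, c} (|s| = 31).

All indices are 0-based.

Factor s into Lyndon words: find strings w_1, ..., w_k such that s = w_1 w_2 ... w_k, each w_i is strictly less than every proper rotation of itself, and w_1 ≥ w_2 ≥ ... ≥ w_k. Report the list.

["aaaaababcbcbbcbcbcacaacaabcbcc", "a"]

emit factor 1: 'aaaaababcbcbbcbcbcacaacaabcbcc' (i=0, period=30)
emit factor 2: 'a' (i=30, period=1)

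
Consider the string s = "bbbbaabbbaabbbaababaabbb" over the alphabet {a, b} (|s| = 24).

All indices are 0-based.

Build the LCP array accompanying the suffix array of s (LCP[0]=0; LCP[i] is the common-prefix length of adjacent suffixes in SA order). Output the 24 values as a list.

[0, 3, 5, 8, 1, 3, 2, 4, 7, 0, 1, 4, 6, 9, 2, 1, 2, 5, 10, 2, 3, 6, 11, 3]

rank | idx | suffix
   0 |  14 | aababaabbb
   1 |  19 | aabbb
   2 |   9 | aabbbaababaabbb
   3 |   4 | aabbbaabbbaababaabbb
   4 |  17 | abaabbb
   5 |  15 | ababaabbb
   6 |  20 | abbb
   7 |  10 | abbbaababaabbb
   8 |   5 | abbbaabbbaababaabbb
   9 |  23 | b
  10 |  13 | baababaabbb
  11 |  18 | baabbb
  12 |   8 | baabbbaababaabbb
  13 |   3 | baabbbaabbbaababaabbb
  14 |  16 | babaabbb
  15 |  22 | bb
  16 |  12 | bbaababaabbb
  17 |   7 | bbaabbbaababaabbb
  18 |   2 | bbaabbbaabbbaababaabbb
  19 |  21 | bbb
  20 |  11 | bbbaababaabbb
  21 |   6 | bbbaabbbaababaabbb
  22 |   1 | bbbaabbbaabbbaababaabbb
  23 |   0 | bbbbaabbbaabbbaababaabbb

SA = [14, 19, 9, 4, 17, 15, 20, 10, 5, 23, 13, 18, 8, 3, 16, 22, 12, 7, 2, 21, 11, 6, 1, 0]
rank  pair      lcp
   1  s[14:],s[19:]  3  'aab'
   2  s[19:],s[9:]  5  'aabbb'
   3  s[9:],s[4:]  8  'aabbbaab'
   4  s[4:],s[17:]  1  'a'
   5  s[17:],s[15:]  3  'aba'
   6  s[15:],s[20:]  2  'ab'
   7  s[20:],s[10:]  4  'abbb'
   8  s[10:],s[5:]  7  'abbbaab'
   9  s[5:],s[23:]  0  ''
  10  s[23:],s[13:]  1  'b'
  11  s[13:],s[18:]  4  'baab'
  12  s[18:],s[8:]  6  'baabbb'
  13  s[8:],s[3:]  9  'baabbbaab'
  14  s[3:],s[16:]  2  'ba'
  15  s[16:],s[22:]  1  'b'
  16  s[22:],s[12:]  2  'bb'
  17  s[12:],s[7:]  5  'bbaab'
  18  s[7:],s[2:]  10  'bbaabbbaab'
  19  s[2:],s[21:]  2  'bb'
  20  s[21:],s[11:]  3  'bbb'
  21  s[11:],s[6:]  6  'bbbaab'
  22  s[6:],s[1:]  11  'bbbaabbbaab'
  23  s[1:],s[0:]  3  'bbb'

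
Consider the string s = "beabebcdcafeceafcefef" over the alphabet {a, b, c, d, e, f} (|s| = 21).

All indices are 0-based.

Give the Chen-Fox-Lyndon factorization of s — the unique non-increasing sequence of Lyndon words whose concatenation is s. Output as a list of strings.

["be", "abebcdcafeceafcefef"]

emit factor 1: 'be' (i=0, period=2)
emit factor 2: 'abebcdcafeceafcefef' (i=2, period=19)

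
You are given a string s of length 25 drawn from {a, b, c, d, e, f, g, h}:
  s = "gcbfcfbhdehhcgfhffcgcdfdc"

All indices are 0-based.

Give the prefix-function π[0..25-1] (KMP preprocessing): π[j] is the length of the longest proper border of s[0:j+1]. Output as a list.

π[0] = 0
j=1 s[j]='c': π[1]=0 (border '')
j=2 s[j]='b': π[2]=0 (border '')
j=3 s[j]='f': π[3]=0 (border '')
j=4 s[j]='c': π[4]=0 (border '')
j=5 s[j]='f': π[5]=0 (border '')
j=6 s[j]='b': π[6]=0 (border '')
j=7 s[j]='h': π[7]=0 (border '')
j=8 s[j]='d': π[8]=0 (border '')
j=9 s[j]='e': π[9]=0 (border '')
j=10 s[j]='h': π[10]=0 (border '')
j=11 s[j]='h': π[11]=0 (border '')
j=12 s[j]='c': π[12]=0 (border '')
j=13 s[j]='g': π[13]=1 (border 'g')
j=14 s[j]='f': k: 1→0; π[14]=0 (border '')
j=15 s[j]='h': π[15]=0 (border '')
j=16 s[j]='f': π[16]=0 (border '')
j=17 s[j]='f': π[17]=0 (border '')
j=18 s[j]='c': π[18]=0 (border '')
j=19 s[j]='g': π[19]=1 (border 'g')
j=20 s[j]='c': π[20]=2 (border 'gc')
j=21 s[j]='d': k: 2→0; π[21]=0 (border '')
j=22 s[j]='f': π[22]=0 (border '')
j=23 s[j]='d': π[23]=0 (border '')
j=24 s[j]='c': π[24]=0 (border '')

[0, 0, 0, 0, 0, 0, 0, 0, 0, 0, 0, 0, 0, 1, 0, 0, 0, 0, 0, 1, 2, 0, 0, 0, 0]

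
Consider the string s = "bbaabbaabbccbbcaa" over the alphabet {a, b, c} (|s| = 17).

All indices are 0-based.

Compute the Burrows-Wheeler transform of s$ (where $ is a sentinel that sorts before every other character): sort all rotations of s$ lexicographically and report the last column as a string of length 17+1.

aacbbaabb$acabbbcb

rank  rotation            last
    0  $bbaabbaabbccbbcaa  a
    1  a$bbaabbaabbccbbca  a
    2  aa$bbaabbaabbccbbc  c
    3  aabbaabbccbbcaa$bb  b
    4  aabbccbbcaa$bbaabb  b
    5  abbaabbccbbcaa$bba  a
    6  abbccbbcaa$bbaabba  a
    7  baabbaabbccbbcaa$b  b
    8  baabbccbbcaa$bbaab  b
    9  bbaabbaabbccbbcaa$  $
   10  bbaabbccbbcaa$bbaa  a
   11  bbcaa$bbaabbaabbcc  c
   12  bbccbbcaa$bbaabbaa  a
   13  bcaa$bbaabbaabbccb  b
   14  bccbbcaa$bbaabbaab  b
   15  caa$bbaabbaabbccbb  b
   16  cbbcaa$bbaabbaabbc  c
   17  ccbbcaa$bbaabbaabb  b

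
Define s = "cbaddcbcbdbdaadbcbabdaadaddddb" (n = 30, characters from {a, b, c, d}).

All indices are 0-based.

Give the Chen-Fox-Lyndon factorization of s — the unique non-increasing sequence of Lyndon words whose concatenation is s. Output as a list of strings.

["c", "b", "addcbcbdbd", "aadbcbabd", "aadaddddb"]

emit factor 1: 'c' (i=0, period=1)
emit factor 2: 'b' (i=1, period=1)
emit factor 3: 'addcbcbdbd' (i=2, period=10)
emit factor 4: 'aadbcbabd' (i=12, period=9)
emit factor 5: 'aadaddddb' (i=21, period=9)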